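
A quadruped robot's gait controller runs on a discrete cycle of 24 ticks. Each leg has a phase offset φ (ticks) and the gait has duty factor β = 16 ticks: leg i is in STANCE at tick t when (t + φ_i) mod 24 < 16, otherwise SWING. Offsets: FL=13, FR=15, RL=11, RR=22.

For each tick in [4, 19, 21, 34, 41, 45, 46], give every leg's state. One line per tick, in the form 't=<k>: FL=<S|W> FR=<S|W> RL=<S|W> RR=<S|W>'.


t=4: phase=(17,19,15,2) vs β=16 → FL=W FR=W RL=S RR=S
t=19: phase=(8,10,6,17) vs β=16 → FL=S FR=S RL=S RR=W
t=21: phase=(10,12,8,19) vs β=16 → FL=S FR=S RL=S RR=W
t=34: phase=(23,1,21,8) vs β=16 → FL=W FR=S RL=W RR=S
t=41: phase=(6,8,4,15) vs β=16 → FL=S FR=S RL=S RR=S
t=45: phase=(10,12,8,19) vs β=16 → FL=S FR=S RL=S RR=W
t=46: phase=(11,13,9,20) vs β=16 → FL=S FR=S RL=S RR=W

t=4: FL=W FR=W RL=S RR=S
t=19: FL=S FR=S RL=S RR=W
t=21: FL=S FR=S RL=S RR=W
t=34: FL=W FR=S RL=W RR=S
t=41: FL=S FR=S RL=S RR=S
t=45: FL=S FR=S RL=S RR=W
t=46: FL=S FR=S RL=S RR=W


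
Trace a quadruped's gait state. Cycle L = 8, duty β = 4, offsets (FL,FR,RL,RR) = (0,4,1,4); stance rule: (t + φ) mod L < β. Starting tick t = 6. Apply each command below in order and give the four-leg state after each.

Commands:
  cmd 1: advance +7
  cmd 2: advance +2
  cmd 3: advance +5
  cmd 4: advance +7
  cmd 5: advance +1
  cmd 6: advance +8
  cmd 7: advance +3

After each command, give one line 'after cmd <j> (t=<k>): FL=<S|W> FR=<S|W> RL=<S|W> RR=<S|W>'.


start t=6: FL=W FR=S RL=W RR=S
cmd 1: advance +7 → t=13, phase=(5,1,6,1) → FL=W FR=S RL=W RR=S
cmd 2: advance +2 → t=15, phase=(7,3,0,3) → FL=W FR=S RL=S RR=S
cmd 3: advance +5 → t=20, phase=(4,0,5,0) → FL=W FR=S RL=W RR=S
cmd 4: advance +7 → t=27, phase=(3,7,4,7) → FL=S FR=W RL=W RR=W
cmd 5: advance +1 → t=28, phase=(4,0,5,0) → FL=W FR=S RL=W RR=S
cmd 6: advance +8 → t=36, phase=(4,0,5,0) → FL=W FR=S RL=W RR=S
cmd 7: advance +3 → t=39, phase=(7,3,0,3) → FL=W FR=S RL=S RR=S

after cmd 1 (t=13): FL=W FR=S RL=W RR=S
after cmd 2 (t=15): FL=W FR=S RL=S RR=S
after cmd 3 (t=20): FL=W FR=S RL=W RR=S
after cmd 4 (t=27): FL=S FR=W RL=W RR=W
after cmd 5 (t=28): FL=W FR=S RL=W RR=S
after cmd 6 (t=36): FL=W FR=S RL=W RR=S
after cmd 7 (t=39): FL=W FR=S RL=S RR=S


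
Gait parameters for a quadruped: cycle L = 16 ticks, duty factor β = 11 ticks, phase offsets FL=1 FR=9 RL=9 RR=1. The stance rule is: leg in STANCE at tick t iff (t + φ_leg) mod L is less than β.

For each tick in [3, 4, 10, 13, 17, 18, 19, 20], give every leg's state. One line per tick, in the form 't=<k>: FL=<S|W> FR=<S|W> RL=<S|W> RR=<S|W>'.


t=3: FL=S FR=W RL=W RR=S
t=4: FL=S FR=W RL=W RR=S
t=10: FL=W FR=S RL=S RR=W
t=13: FL=W FR=S RL=S RR=W
t=17: FL=S FR=S RL=S RR=S
t=18: FL=S FR=W RL=W RR=S
t=19: FL=S FR=W RL=W RR=S
t=20: FL=S FR=W RL=W RR=S

t=3: phase=(4,12,12,4) vs β=11 → FL=S FR=W RL=W RR=S
t=4: phase=(5,13,13,5) vs β=11 → FL=S FR=W RL=W RR=S
t=10: phase=(11,3,3,11) vs β=11 → FL=W FR=S RL=S RR=W
t=13: phase=(14,6,6,14) vs β=11 → FL=W FR=S RL=S RR=W
t=17: phase=(2,10,10,2) vs β=11 → FL=S FR=S RL=S RR=S
t=18: phase=(3,11,11,3) vs β=11 → FL=S FR=W RL=W RR=S
t=19: phase=(4,12,12,4) vs β=11 → FL=S FR=W RL=W RR=S
t=20: phase=(5,13,13,5) vs β=11 → FL=S FR=W RL=W RR=S


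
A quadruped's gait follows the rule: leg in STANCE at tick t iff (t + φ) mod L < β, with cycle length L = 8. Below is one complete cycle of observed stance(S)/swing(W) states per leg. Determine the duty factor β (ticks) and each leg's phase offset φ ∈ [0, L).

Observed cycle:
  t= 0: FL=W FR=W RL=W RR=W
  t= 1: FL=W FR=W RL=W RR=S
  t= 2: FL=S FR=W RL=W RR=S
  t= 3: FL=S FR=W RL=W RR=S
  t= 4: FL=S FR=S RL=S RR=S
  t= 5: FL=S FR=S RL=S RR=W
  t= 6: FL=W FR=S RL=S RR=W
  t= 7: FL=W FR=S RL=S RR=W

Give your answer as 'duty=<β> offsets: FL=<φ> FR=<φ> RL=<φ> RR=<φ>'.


duty=4 offsets: FL=6 FR=4 RL=4 RR=7

duty β = stance ticks per leg = 4
FL: stance ticks = 4; W→S at t=2 → φ=6
FR: stance ticks = 4; W→S at t=4 → φ=4
RL: stance ticks = 4; W→S at t=4 → φ=4
RR: stance ticks = 4; W→S at t=1 → φ=7


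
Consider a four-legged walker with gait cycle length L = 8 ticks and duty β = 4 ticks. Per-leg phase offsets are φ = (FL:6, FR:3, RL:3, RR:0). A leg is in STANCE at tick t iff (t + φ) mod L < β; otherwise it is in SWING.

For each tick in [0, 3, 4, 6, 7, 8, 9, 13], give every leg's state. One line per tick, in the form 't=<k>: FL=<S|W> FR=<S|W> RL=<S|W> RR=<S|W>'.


t=0: FL=W FR=S RL=S RR=S
t=3: FL=S FR=W RL=W RR=S
t=4: FL=S FR=W RL=W RR=W
t=6: FL=W FR=S RL=S RR=W
t=7: FL=W FR=S RL=S RR=W
t=8: FL=W FR=S RL=S RR=S
t=9: FL=W FR=W RL=W RR=S
t=13: FL=S FR=S RL=S RR=W

t=0: phase=(6,3,3,0) vs β=4 → FL=W FR=S RL=S RR=S
t=3: phase=(1,6,6,3) vs β=4 → FL=S FR=W RL=W RR=S
t=4: phase=(2,7,7,4) vs β=4 → FL=S FR=W RL=W RR=W
t=6: phase=(4,1,1,6) vs β=4 → FL=W FR=S RL=S RR=W
t=7: phase=(5,2,2,7) vs β=4 → FL=W FR=S RL=S RR=W
t=8: phase=(6,3,3,0) vs β=4 → FL=W FR=S RL=S RR=S
t=9: phase=(7,4,4,1) vs β=4 → FL=W FR=W RL=W RR=S
t=13: phase=(3,0,0,5) vs β=4 → FL=S FR=S RL=S RR=W


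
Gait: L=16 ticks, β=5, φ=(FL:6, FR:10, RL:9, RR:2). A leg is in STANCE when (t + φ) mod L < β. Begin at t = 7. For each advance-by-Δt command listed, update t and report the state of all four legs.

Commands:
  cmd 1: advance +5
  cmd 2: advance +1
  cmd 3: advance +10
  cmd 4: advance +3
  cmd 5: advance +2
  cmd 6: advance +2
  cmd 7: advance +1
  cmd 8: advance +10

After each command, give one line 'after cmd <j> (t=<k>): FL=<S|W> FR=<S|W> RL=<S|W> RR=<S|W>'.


after cmd 1 (t=12): FL=S FR=W RL=W RR=W
after cmd 2 (t=13): FL=S FR=W RL=W RR=W
after cmd 3 (t=23): FL=W FR=S RL=S RR=W
after cmd 4 (t=26): FL=S FR=S RL=S RR=W
after cmd 5 (t=28): FL=S FR=W RL=W RR=W
after cmd 6 (t=30): FL=S FR=W RL=W RR=S
after cmd 7 (t=31): FL=W FR=W RL=W RR=S
after cmd 8 (t=41): FL=W FR=S RL=S RR=W

start t=7: FL=W FR=S RL=S RR=W
cmd 1: advance +5 → t=12, phase=(2,6,5,14) → FL=S FR=W RL=W RR=W
cmd 2: advance +1 → t=13, phase=(3,7,6,15) → FL=S FR=W RL=W RR=W
cmd 3: advance +10 → t=23, phase=(13,1,0,9) → FL=W FR=S RL=S RR=W
cmd 4: advance +3 → t=26, phase=(0,4,3,12) → FL=S FR=S RL=S RR=W
cmd 5: advance +2 → t=28, phase=(2,6,5,14) → FL=S FR=W RL=W RR=W
cmd 6: advance +2 → t=30, phase=(4,8,7,0) → FL=S FR=W RL=W RR=S
cmd 7: advance +1 → t=31, phase=(5,9,8,1) → FL=W FR=W RL=W RR=S
cmd 8: advance +10 → t=41, phase=(15,3,2,11) → FL=W FR=S RL=S RR=W


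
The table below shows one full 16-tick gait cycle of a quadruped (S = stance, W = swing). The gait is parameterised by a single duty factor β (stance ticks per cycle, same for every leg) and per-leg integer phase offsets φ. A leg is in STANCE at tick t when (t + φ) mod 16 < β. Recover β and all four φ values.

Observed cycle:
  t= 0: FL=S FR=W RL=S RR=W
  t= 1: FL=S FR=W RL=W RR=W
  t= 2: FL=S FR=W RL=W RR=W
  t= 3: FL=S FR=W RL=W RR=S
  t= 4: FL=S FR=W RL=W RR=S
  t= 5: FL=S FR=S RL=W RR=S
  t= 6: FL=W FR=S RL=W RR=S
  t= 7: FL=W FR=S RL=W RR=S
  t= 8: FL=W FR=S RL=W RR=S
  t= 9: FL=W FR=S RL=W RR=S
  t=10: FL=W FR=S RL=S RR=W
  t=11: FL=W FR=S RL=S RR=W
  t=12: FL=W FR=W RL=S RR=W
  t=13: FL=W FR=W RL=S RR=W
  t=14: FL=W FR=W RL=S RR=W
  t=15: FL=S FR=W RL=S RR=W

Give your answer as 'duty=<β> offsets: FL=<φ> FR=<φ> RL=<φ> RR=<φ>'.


duty β = stance ticks per leg = 7
FL: stance ticks = 7; W→S at t=15 → φ=1
FR: stance ticks = 7; W→S at t=5 → φ=11
RL: stance ticks = 7; W→S at t=10 → φ=6
RR: stance ticks = 7; W→S at t=3 → φ=13

duty=7 offsets: FL=1 FR=11 RL=6 RR=13


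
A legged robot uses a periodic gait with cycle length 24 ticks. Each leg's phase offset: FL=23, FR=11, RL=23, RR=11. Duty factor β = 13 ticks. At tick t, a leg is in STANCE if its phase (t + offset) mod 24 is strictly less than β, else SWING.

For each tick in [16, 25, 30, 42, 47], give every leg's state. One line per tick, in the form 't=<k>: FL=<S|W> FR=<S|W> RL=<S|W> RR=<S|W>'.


t=16: FL=W FR=S RL=W RR=S
t=25: FL=S FR=S RL=S RR=S
t=30: FL=S FR=W RL=S RR=W
t=42: FL=W FR=S RL=W RR=S
t=47: FL=W FR=S RL=W RR=S

t=16: phase=(15,3,15,3) vs β=13 → FL=W FR=S RL=W RR=S
t=25: phase=(0,12,0,12) vs β=13 → FL=S FR=S RL=S RR=S
t=30: phase=(5,17,5,17) vs β=13 → FL=S FR=W RL=S RR=W
t=42: phase=(17,5,17,5) vs β=13 → FL=W FR=S RL=W RR=S
t=47: phase=(22,10,22,10) vs β=13 → FL=W FR=S RL=W RR=S


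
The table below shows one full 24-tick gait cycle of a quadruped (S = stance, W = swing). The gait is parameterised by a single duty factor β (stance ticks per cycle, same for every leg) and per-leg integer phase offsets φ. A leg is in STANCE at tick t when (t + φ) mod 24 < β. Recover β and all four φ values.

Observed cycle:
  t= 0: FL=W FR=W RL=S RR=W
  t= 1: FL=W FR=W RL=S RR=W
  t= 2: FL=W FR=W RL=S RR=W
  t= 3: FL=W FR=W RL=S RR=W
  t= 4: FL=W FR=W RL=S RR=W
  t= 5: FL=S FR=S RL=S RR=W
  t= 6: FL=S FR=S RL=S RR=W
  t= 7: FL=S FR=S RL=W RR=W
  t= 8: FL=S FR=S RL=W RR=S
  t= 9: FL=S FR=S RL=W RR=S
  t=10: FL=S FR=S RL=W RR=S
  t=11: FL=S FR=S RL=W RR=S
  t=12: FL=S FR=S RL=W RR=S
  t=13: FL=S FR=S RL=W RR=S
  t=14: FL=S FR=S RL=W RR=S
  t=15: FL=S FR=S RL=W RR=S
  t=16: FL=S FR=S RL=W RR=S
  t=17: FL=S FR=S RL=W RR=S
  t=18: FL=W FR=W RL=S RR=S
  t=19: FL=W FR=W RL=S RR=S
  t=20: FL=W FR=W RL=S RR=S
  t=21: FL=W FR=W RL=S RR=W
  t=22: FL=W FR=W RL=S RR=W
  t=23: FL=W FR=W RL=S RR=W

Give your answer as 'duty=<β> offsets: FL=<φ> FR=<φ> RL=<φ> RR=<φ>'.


duty β = stance ticks per leg = 13
FL: stance ticks = 13; W→S at t=5 → φ=19
FR: stance ticks = 13; W→S at t=5 → φ=19
RL: stance ticks = 13; W→S at t=18 → φ=6
RR: stance ticks = 13; W→S at t=8 → φ=16

duty=13 offsets: FL=19 FR=19 RL=6 RR=16


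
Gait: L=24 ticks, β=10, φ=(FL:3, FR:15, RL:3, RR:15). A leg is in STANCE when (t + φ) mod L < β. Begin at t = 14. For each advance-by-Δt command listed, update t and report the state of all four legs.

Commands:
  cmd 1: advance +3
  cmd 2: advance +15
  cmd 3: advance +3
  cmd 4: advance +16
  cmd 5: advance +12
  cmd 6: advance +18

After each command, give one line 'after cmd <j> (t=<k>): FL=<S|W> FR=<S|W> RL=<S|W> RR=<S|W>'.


after cmd 1 (t=17): FL=W FR=S RL=W RR=S
after cmd 2 (t=32): FL=W FR=W RL=W RR=W
after cmd 3 (t=35): FL=W FR=S RL=W RR=S
after cmd 4 (t=51): FL=S FR=W RL=S RR=W
after cmd 5 (t=63): FL=W FR=S RL=W RR=S
after cmd 6 (t=81): FL=W FR=S RL=W RR=S

start t=14: FL=W FR=S RL=W RR=S
cmd 1: advance +3 → t=17, phase=(20,8,20,8) → FL=W FR=S RL=W RR=S
cmd 2: advance +15 → t=32, phase=(11,23,11,23) → FL=W FR=W RL=W RR=W
cmd 3: advance +3 → t=35, phase=(14,2,14,2) → FL=W FR=S RL=W RR=S
cmd 4: advance +16 → t=51, phase=(6,18,6,18) → FL=S FR=W RL=S RR=W
cmd 5: advance +12 → t=63, phase=(18,6,18,6) → FL=W FR=S RL=W RR=S
cmd 6: advance +18 → t=81, phase=(12,0,12,0) → FL=W FR=S RL=W RR=S


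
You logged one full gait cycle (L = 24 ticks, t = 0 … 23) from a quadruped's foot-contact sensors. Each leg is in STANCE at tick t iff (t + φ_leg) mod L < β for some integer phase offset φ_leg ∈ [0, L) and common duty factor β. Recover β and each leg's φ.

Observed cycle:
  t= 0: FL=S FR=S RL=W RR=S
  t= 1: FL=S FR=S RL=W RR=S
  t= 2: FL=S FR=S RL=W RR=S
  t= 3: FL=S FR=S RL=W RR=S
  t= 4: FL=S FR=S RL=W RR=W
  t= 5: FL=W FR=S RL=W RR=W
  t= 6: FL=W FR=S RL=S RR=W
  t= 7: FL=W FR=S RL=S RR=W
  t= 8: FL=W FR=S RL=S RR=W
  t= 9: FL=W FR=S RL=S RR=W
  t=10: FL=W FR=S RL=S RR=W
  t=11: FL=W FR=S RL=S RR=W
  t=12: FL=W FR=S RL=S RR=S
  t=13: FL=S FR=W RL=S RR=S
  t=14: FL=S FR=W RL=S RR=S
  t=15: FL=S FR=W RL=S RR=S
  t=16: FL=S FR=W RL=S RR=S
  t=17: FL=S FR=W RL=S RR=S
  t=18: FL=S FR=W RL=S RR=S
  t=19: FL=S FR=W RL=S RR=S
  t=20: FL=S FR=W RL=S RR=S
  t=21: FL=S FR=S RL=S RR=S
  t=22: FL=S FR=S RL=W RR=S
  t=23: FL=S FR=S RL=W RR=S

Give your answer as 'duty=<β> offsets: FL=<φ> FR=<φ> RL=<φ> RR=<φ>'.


duty β = stance ticks per leg = 16
FL: stance ticks = 16; W→S at t=13 → φ=11
FR: stance ticks = 16; W→S at t=21 → φ=3
RL: stance ticks = 16; W→S at t=6 → φ=18
RR: stance ticks = 16; W→S at t=12 → φ=12

duty=16 offsets: FL=11 FR=3 RL=18 RR=12


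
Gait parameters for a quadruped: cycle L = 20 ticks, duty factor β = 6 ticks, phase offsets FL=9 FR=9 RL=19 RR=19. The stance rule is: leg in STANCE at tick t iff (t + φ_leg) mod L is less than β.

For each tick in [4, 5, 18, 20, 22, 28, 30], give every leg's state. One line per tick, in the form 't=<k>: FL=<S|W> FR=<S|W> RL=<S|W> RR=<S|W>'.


t=4: FL=W FR=W RL=S RR=S
t=5: FL=W FR=W RL=S RR=S
t=18: FL=W FR=W RL=W RR=W
t=20: FL=W FR=W RL=W RR=W
t=22: FL=W FR=W RL=S RR=S
t=28: FL=W FR=W RL=W RR=W
t=30: FL=W FR=W RL=W RR=W

t=4: phase=(13,13,3,3) vs β=6 → FL=W FR=W RL=S RR=S
t=5: phase=(14,14,4,4) vs β=6 → FL=W FR=W RL=S RR=S
t=18: phase=(7,7,17,17) vs β=6 → FL=W FR=W RL=W RR=W
t=20: phase=(9,9,19,19) vs β=6 → FL=W FR=W RL=W RR=W
t=22: phase=(11,11,1,1) vs β=6 → FL=W FR=W RL=S RR=S
t=28: phase=(17,17,7,7) vs β=6 → FL=W FR=W RL=W RR=W
t=30: phase=(19,19,9,9) vs β=6 → FL=W FR=W RL=W RR=W


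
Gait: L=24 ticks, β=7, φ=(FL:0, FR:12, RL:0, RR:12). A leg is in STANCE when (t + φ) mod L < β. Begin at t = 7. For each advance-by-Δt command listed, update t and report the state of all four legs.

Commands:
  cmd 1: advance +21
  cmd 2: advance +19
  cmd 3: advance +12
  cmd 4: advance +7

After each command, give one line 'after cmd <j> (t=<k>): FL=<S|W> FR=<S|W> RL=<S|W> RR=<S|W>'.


after cmd 1 (t=28): FL=S FR=W RL=S RR=W
after cmd 2 (t=47): FL=W FR=W RL=W RR=W
after cmd 3 (t=59): FL=W FR=W RL=W RR=W
after cmd 4 (t=66): FL=W FR=S RL=W RR=S

start t=7: FL=W FR=W RL=W RR=W
cmd 1: advance +21 → t=28, phase=(4,16,4,16) → FL=S FR=W RL=S RR=W
cmd 2: advance +19 → t=47, phase=(23,11,23,11) → FL=W FR=W RL=W RR=W
cmd 3: advance +12 → t=59, phase=(11,23,11,23) → FL=W FR=W RL=W RR=W
cmd 4: advance +7 → t=66, phase=(18,6,18,6) → FL=W FR=S RL=W RR=S


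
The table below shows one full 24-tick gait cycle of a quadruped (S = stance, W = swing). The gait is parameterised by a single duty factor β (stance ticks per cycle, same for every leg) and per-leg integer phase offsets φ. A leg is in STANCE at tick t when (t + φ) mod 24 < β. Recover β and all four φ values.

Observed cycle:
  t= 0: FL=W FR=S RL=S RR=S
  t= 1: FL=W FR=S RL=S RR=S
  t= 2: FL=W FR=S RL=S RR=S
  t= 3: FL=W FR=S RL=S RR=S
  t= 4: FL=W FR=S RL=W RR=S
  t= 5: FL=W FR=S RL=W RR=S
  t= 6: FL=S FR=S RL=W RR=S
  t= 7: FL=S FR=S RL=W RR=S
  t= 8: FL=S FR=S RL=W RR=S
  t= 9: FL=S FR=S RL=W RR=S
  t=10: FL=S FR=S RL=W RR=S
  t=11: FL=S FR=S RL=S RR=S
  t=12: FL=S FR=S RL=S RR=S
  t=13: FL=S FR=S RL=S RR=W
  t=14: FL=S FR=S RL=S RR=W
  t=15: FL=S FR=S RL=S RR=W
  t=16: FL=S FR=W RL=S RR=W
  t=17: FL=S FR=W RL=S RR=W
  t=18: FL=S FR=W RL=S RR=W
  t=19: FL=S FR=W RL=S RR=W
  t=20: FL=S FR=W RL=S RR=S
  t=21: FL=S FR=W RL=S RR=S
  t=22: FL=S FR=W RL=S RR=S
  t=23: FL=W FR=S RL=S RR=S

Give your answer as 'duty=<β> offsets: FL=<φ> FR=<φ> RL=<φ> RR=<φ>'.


duty β = stance ticks per leg = 17
FL: stance ticks = 17; W→S at t=6 → φ=18
FR: stance ticks = 17; W→S at t=23 → φ=1
RL: stance ticks = 17; W→S at t=11 → φ=13
RR: stance ticks = 17; W→S at t=20 → φ=4

duty=17 offsets: FL=18 FR=1 RL=13 RR=4


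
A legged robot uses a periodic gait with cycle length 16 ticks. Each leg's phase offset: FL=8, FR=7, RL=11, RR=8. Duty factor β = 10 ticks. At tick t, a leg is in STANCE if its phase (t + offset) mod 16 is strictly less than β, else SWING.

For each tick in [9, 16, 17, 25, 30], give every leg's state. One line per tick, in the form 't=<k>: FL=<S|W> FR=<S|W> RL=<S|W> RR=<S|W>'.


t=9: FL=S FR=S RL=S RR=S
t=16: FL=S FR=S RL=W RR=S
t=17: FL=S FR=S RL=W RR=S
t=25: FL=S FR=S RL=S RR=S
t=30: FL=S FR=S RL=S RR=S

t=9: phase=(1,0,4,1) vs β=10 → FL=S FR=S RL=S RR=S
t=16: phase=(8,7,11,8) vs β=10 → FL=S FR=S RL=W RR=S
t=17: phase=(9,8,12,9) vs β=10 → FL=S FR=S RL=W RR=S
t=25: phase=(1,0,4,1) vs β=10 → FL=S FR=S RL=S RR=S
t=30: phase=(6,5,9,6) vs β=10 → FL=S FR=S RL=S RR=S


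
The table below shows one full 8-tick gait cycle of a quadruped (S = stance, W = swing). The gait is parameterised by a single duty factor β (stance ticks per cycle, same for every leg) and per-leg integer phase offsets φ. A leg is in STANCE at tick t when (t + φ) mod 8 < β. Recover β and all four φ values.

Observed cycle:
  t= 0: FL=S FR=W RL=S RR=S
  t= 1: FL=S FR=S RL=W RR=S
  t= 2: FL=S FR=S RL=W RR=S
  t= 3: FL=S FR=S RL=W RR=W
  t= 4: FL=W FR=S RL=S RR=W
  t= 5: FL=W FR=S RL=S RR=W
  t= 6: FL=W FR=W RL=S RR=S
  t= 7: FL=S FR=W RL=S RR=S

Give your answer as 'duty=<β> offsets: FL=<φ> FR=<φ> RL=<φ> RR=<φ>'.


duty β = stance ticks per leg = 5
FL: stance ticks = 5; W→S at t=7 → φ=1
FR: stance ticks = 5; W→S at t=1 → φ=7
RL: stance ticks = 5; W→S at t=4 → φ=4
RR: stance ticks = 5; W→S at t=6 → φ=2

duty=5 offsets: FL=1 FR=7 RL=4 RR=2


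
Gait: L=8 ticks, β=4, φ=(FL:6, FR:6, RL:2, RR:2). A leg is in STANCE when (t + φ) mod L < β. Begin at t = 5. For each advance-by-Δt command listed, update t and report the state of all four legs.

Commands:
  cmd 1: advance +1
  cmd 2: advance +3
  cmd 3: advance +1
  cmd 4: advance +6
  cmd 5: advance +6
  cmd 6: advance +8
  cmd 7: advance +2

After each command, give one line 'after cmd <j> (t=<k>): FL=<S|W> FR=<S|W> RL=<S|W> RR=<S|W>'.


start t=5: FL=S FR=S RL=W RR=W
cmd 1: advance +1 → t=6, phase=(4,4,0,0) → FL=W FR=W RL=S RR=S
cmd 2: advance +3 → t=9, phase=(7,7,3,3) → FL=W FR=W RL=S RR=S
cmd 3: advance +1 → t=10, phase=(0,0,4,4) → FL=S FR=S RL=W RR=W
cmd 4: advance +6 → t=16, phase=(6,6,2,2) → FL=W FR=W RL=S RR=S
cmd 5: advance +6 → t=22, phase=(4,4,0,0) → FL=W FR=W RL=S RR=S
cmd 6: advance +8 → t=30, phase=(4,4,0,0) → FL=W FR=W RL=S RR=S
cmd 7: advance +2 → t=32, phase=(6,6,2,2) → FL=W FR=W RL=S RR=S

after cmd 1 (t=6): FL=W FR=W RL=S RR=S
after cmd 2 (t=9): FL=W FR=W RL=S RR=S
after cmd 3 (t=10): FL=S FR=S RL=W RR=W
after cmd 4 (t=16): FL=W FR=W RL=S RR=S
after cmd 5 (t=22): FL=W FR=W RL=S RR=S
after cmd 6 (t=30): FL=W FR=W RL=S RR=S
after cmd 7 (t=32): FL=W FR=W RL=S RR=S


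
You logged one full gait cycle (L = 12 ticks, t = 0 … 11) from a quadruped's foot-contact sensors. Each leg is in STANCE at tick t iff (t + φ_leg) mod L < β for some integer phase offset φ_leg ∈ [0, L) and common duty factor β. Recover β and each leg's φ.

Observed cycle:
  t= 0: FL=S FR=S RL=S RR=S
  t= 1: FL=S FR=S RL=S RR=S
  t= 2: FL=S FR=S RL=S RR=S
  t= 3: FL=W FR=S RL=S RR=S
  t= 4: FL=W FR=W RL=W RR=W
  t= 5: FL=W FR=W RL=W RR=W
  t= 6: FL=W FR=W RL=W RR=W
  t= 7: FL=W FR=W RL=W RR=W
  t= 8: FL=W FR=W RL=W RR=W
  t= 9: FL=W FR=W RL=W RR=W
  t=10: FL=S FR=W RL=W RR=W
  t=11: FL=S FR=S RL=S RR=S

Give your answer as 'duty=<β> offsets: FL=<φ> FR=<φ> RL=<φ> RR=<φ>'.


duty=5 offsets: FL=2 FR=1 RL=1 RR=1

duty β = stance ticks per leg = 5
FL: stance ticks = 5; W→S at t=10 → φ=2
FR: stance ticks = 5; W→S at t=11 → φ=1
RL: stance ticks = 5; W→S at t=11 → φ=1
RR: stance ticks = 5; W→S at t=11 → φ=1


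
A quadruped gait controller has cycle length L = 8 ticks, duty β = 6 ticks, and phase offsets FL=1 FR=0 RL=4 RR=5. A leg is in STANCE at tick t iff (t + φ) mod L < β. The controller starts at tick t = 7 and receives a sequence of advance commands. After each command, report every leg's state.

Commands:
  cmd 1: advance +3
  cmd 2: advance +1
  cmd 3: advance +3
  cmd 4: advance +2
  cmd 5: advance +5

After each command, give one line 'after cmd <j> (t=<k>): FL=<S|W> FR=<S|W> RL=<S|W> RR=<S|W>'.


start t=7: FL=S FR=W RL=S RR=S
cmd 1: advance +3 → t=10, phase=(3,2,6,7) → FL=S FR=S RL=W RR=W
cmd 2: advance +1 → t=11, phase=(4,3,7,0) → FL=S FR=S RL=W RR=S
cmd 3: advance +3 → t=14, phase=(7,6,2,3) → FL=W FR=W RL=S RR=S
cmd 4: advance +2 → t=16, phase=(1,0,4,5) → FL=S FR=S RL=S RR=S
cmd 5: advance +5 → t=21, phase=(6,5,1,2) → FL=W FR=S RL=S RR=S

after cmd 1 (t=10): FL=S FR=S RL=W RR=W
after cmd 2 (t=11): FL=S FR=S RL=W RR=S
after cmd 3 (t=14): FL=W FR=W RL=S RR=S
after cmd 4 (t=16): FL=S FR=S RL=S RR=S
after cmd 5 (t=21): FL=W FR=S RL=S RR=S


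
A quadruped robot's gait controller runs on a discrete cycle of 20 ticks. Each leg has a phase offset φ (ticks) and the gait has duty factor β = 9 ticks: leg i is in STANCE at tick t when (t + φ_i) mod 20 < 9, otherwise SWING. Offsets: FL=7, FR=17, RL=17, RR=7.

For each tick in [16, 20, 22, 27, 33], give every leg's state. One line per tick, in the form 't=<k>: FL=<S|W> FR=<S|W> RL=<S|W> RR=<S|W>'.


t=16: phase=(3,13,13,3) vs β=9 → FL=S FR=W RL=W RR=S
t=20: phase=(7,17,17,7) vs β=9 → FL=S FR=W RL=W RR=S
t=22: phase=(9,19,19,9) vs β=9 → FL=W FR=W RL=W RR=W
t=27: phase=(14,4,4,14) vs β=9 → FL=W FR=S RL=S RR=W
t=33: phase=(0,10,10,0) vs β=9 → FL=S FR=W RL=W RR=S

t=16: FL=S FR=W RL=W RR=S
t=20: FL=S FR=W RL=W RR=S
t=22: FL=W FR=W RL=W RR=W
t=27: FL=W FR=S RL=S RR=W
t=33: FL=S FR=W RL=W RR=S


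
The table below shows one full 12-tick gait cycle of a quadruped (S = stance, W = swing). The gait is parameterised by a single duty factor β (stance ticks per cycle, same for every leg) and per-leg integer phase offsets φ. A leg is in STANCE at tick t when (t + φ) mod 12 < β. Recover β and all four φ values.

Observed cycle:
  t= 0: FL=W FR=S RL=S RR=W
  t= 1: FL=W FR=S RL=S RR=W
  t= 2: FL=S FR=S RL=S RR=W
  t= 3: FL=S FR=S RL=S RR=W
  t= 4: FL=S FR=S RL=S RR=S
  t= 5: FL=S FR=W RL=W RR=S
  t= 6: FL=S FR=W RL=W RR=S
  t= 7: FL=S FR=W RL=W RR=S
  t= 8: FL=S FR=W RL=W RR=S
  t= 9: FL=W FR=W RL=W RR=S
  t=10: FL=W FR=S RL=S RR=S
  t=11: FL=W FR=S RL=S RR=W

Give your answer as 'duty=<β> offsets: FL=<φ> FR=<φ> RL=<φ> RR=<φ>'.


duty=7 offsets: FL=10 FR=2 RL=2 RR=8

duty β = stance ticks per leg = 7
FL: stance ticks = 7; W→S at t=2 → φ=10
FR: stance ticks = 7; W→S at t=10 → φ=2
RL: stance ticks = 7; W→S at t=10 → φ=2
RR: stance ticks = 7; W→S at t=4 → φ=8


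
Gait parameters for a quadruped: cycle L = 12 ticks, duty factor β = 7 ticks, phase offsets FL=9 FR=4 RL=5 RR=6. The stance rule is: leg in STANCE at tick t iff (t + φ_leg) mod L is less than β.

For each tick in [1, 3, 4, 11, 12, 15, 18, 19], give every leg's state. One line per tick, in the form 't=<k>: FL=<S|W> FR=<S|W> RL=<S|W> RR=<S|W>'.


t=1: phase=(10,5,6,7) vs β=7 → FL=W FR=S RL=S RR=W
t=3: phase=(0,7,8,9) vs β=7 → FL=S FR=W RL=W RR=W
t=4: phase=(1,8,9,10) vs β=7 → FL=S FR=W RL=W RR=W
t=11: phase=(8,3,4,5) vs β=7 → FL=W FR=S RL=S RR=S
t=12: phase=(9,4,5,6) vs β=7 → FL=W FR=S RL=S RR=S
t=15: phase=(0,7,8,9) vs β=7 → FL=S FR=W RL=W RR=W
t=18: phase=(3,10,11,0) vs β=7 → FL=S FR=W RL=W RR=S
t=19: phase=(4,11,0,1) vs β=7 → FL=S FR=W RL=S RR=S

t=1: FL=W FR=S RL=S RR=W
t=3: FL=S FR=W RL=W RR=W
t=4: FL=S FR=W RL=W RR=W
t=11: FL=W FR=S RL=S RR=S
t=12: FL=W FR=S RL=S RR=S
t=15: FL=S FR=W RL=W RR=W
t=18: FL=S FR=W RL=W RR=S
t=19: FL=S FR=W RL=S RR=S


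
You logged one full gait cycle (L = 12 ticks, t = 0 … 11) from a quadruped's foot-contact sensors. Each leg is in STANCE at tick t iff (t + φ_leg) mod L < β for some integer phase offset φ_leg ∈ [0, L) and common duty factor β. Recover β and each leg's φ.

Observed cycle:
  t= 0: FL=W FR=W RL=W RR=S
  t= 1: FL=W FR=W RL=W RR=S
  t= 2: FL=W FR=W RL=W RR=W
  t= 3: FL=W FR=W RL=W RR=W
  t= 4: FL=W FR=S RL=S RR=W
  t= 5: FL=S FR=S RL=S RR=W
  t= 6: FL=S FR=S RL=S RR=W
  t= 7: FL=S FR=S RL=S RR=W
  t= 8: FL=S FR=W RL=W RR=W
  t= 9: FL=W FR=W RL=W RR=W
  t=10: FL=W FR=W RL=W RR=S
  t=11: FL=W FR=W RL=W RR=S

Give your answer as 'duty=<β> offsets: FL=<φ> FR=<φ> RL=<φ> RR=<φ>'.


duty=4 offsets: FL=7 FR=8 RL=8 RR=2

duty β = stance ticks per leg = 4
FL: stance ticks = 4; W→S at t=5 → φ=7
FR: stance ticks = 4; W→S at t=4 → φ=8
RL: stance ticks = 4; W→S at t=4 → φ=8
RR: stance ticks = 4; W→S at t=10 → φ=2


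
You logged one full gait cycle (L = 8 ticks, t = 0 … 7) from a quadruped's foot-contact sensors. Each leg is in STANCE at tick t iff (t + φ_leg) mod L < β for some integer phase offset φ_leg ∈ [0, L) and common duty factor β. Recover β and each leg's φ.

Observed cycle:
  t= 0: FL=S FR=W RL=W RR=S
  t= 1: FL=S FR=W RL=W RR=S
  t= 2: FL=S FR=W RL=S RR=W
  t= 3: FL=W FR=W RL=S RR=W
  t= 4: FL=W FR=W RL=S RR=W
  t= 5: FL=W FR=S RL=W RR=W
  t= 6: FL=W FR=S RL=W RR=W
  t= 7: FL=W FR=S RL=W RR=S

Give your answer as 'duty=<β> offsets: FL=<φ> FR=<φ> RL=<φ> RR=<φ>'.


duty β = stance ticks per leg = 3
FL: stance ticks = 3; W→S at t=0 → φ=0
FR: stance ticks = 3; W→S at t=5 → φ=3
RL: stance ticks = 3; W→S at t=2 → φ=6
RR: stance ticks = 3; W→S at t=7 → φ=1

duty=3 offsets: FL=0 FR=3 RL=6 RR=1


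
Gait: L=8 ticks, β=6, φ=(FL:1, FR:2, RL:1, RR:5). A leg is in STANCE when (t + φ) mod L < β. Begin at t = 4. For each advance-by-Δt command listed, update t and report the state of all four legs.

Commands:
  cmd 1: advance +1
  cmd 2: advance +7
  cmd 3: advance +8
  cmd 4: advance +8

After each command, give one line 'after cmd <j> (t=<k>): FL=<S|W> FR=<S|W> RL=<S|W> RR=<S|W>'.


start t=4: FL=S FR=W RL=S RR=S
cmd 1: advance +1 → t=5, phase=(6,7,6,2) → FL=W FR=W RL=W RR=S
cmd 2: advance +7 → t=12, phase=(5,6,5,1) → FL=S FR=W RL=S RR=S
cmd 3: advance +8 → t=20, phase=(5,6,5,1) → FL=S FR=W RL=S RR=S
cmd 4: advance +8 → t=28, phase=(5,6,5,1) → FL=S FR=W RL=S RR=S

after cmd 1 (t=5): FL=W FR=W RL=W RR=S
after cmd 2 (t=12): FL=S FR=W RL=S RR=S
after cmd 3 (t=20): FL=S FR=W RL=S RR=S
after cmd 4 (t=28): FL=S FR=W RL=S RR=S


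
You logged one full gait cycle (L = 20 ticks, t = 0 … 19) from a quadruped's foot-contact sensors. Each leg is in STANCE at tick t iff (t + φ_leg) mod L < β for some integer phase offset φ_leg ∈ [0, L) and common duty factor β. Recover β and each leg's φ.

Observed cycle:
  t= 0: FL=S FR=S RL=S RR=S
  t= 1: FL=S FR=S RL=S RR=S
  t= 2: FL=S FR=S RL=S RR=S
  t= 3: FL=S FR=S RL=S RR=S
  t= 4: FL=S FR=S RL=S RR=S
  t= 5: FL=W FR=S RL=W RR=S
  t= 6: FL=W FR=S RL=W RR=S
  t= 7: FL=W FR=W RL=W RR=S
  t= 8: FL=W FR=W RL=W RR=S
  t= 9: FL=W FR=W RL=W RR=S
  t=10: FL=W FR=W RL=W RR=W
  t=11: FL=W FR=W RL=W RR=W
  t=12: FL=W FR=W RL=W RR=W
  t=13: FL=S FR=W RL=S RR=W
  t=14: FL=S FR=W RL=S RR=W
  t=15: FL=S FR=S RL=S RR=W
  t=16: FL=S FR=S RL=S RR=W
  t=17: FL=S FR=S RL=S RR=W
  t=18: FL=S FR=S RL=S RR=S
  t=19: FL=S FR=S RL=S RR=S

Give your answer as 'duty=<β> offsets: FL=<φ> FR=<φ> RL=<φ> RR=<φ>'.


duty β = stance ticks per leg = 12
FL: stance ticks = 12; W→S at t=13 → φ=7
FR: stance ticks = 12; W→S at t=15 → φ=5
RL: stance ticks = 12; W→S at t=13 → φ=7
RR: stance ticks = 12; W→S at t=18 → φ=2

duty=12 offsets: FL=7 FR=5 RL=7 RR=2


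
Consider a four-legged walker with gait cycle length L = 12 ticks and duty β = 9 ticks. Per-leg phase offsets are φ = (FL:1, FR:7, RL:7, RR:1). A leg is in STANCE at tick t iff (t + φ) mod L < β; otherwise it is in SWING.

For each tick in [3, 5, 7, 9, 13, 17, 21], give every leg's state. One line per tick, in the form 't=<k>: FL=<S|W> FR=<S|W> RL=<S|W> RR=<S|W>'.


t=3: FL=S FR=W RL=W RR=S
t=5: FL=S FR=S RL=S RR=S
t=7: FL=S FR=S RL=S RR=S
t=9: FL=W FR=S RL=S RR=W
t=13: FL=S FR=S RL=S RR=S
t=17: FL=S FR=S RL=S RR=S
t=21: FL=W FR=S RL=S RR=W

t=3: phase=(4,10,10,4) vs β=9 → FL=S FR=W RL=W RR=S
t=5: phase=(6,0,0,6) vs β=9 → FL=S FR=S RL=S RR=S
t=7: phase=(8,2,2,8) vs β=9 → FL=S FR=S RL=S RR=S
t=9: phase=(10,4,4,10) vs β=9 → FL=W FR=S RL=S RR=W
t=13: phase=(2,8,8,2) vs β=9 → FL=S FR=S RL=S RR=S
t=17: phase=(6,0,0,6) vs β=9 → FL=S FR=S RL=S RR=S
t=21: phase=(10,4,4,10) vs β=9 → FL=W FR=S RL=S RR=W


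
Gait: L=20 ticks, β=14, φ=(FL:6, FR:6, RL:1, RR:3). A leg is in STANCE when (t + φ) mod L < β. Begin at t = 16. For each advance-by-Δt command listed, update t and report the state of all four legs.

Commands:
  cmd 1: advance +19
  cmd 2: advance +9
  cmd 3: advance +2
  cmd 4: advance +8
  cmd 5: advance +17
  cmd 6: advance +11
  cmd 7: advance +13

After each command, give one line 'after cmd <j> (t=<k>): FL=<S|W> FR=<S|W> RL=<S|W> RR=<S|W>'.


after cmd 1 (t=35): FL=S FR=S RL=W RR=W
after cmd 2 (t=44): FL=S FR=S RL=S RR=S
after cmd 3 (t=46): FL=S FR=S RL=S RR=S
after cmd 4 (t=54): FL=S FR=S RL=W RR=W
after cmd 5 (t=71): FL=W FR=W RL=S RR=W
after cmd 6 (t=82): FL=S FR=S RL=S RR=S
after cmd 7 (t=95): FL=S FR=S RL=W RR=W

start t=16: FL=S FR=S RL=W RR=W
cmd 1: advance +19 → t=35, phase=(1,1,16,18) → FL=S FR=S RL=W RR=W
cmd 2: advance +9 → t=44, phase=(10,10,5,7) → FL=S FR=S RL=S RR=S
cmd 3: advance +2 → t=46, phase=(12,12,7,9) → FL=S FR=S RL=S RR=S
cmd 4: advance +8 → t=54, phase=(0,0,15,17) → FL=S FR=S RL=W RR=W
cmd 5: advance +17 → t=71, phase=(17,17,12,14) → FL=W FR=W RL=S RR=W
cmd 6: advance +11 → t=82, phase=(8,8,3,5) → FL=S FR=S RL=S RR=S
cmd 7: advance +13 → t=95, phase=(1,1,16,18) → FL=S FR=S RL=W RR=W


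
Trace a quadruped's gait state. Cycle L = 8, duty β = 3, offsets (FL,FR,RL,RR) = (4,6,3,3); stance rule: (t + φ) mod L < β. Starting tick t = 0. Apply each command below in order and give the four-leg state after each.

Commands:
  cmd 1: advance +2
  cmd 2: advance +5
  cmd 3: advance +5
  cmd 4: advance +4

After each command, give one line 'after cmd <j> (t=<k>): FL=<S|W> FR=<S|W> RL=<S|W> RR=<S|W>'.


start t=0: FL=W FR=W RL=W RR=W
cmd 1: advance +2 → t=2, phase=(6,0,5,5) → FL=W FR=S RL=W RR=W
cmd 2: advance +5 → t=7, phase=(3,5,2,2) → FL=W FR=W RL=S RR=S
cmd 3: advance +5 → t=12, phase=(0,2,7,7) → FL=S FR=S RL=W RR=W
cmd 4: advance +4 → t=16, phase=(4,6,3,3) → FL=W FR=W RL=W RR=W

after cmd 1 (t=2): FL=W FR=S RL=W RR=W
after cmd 2 (t=7): FL=W FR=W RL=S RR=S
after cmd 3 (t=12): FL=S FR=S RL=W RR=W
after cmd 4 (t=16): FL=W FR=W RL=W RR=W


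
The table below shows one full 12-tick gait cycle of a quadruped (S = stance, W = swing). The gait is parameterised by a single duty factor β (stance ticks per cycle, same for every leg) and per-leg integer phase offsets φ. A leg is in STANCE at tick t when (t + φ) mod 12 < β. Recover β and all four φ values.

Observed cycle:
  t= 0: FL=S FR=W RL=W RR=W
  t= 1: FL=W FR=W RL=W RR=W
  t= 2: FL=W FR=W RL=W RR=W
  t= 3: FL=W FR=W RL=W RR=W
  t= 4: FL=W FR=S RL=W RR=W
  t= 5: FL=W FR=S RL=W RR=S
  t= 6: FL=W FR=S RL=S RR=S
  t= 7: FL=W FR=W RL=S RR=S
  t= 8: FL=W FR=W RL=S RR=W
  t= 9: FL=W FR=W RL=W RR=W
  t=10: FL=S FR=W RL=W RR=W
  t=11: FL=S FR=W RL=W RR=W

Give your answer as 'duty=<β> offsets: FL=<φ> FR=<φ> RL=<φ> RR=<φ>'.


duty β = stance ticks per leg = 3
FL: stance ticks = 3; W→S at t=10 → φ=2
FR: stance ticks = 3; W→S at t=4 → φ=8
RL: stance ticks = 3; W→S at t=6 → φ=6
RR: stance ticks = 3; W→S at t=5 → φ=7

duty=3 offsets: FL=2 FR=8 RL=6 RR=7


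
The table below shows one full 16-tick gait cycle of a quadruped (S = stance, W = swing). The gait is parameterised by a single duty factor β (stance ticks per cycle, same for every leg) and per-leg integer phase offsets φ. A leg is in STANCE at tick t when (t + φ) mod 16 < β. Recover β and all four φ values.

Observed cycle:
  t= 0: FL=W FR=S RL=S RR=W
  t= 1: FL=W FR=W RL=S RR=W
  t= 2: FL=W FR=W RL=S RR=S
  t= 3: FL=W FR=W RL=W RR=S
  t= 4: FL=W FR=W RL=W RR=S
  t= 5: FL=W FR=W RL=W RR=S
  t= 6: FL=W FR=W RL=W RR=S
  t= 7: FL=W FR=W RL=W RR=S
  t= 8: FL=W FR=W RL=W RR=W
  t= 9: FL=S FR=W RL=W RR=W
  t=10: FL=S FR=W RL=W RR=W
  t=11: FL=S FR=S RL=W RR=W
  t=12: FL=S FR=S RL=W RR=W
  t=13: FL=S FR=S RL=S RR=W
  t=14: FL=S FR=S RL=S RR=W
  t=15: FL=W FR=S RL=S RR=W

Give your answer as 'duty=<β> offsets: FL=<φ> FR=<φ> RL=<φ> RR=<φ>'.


duty β = stance ticks per leg = 6
FL: stance ticks = 6; W→S at t=9 → φ=7
FR: stance ticks = 6; W→S at t=11 → φ=5
RL: stance ticks = 6; W→S at t=13 → φ=3
RR: stance ticks = 6; W→S at t=2 → φ=14

duty=6 offsets: FL=7 FR=5 RL=3 RR=14


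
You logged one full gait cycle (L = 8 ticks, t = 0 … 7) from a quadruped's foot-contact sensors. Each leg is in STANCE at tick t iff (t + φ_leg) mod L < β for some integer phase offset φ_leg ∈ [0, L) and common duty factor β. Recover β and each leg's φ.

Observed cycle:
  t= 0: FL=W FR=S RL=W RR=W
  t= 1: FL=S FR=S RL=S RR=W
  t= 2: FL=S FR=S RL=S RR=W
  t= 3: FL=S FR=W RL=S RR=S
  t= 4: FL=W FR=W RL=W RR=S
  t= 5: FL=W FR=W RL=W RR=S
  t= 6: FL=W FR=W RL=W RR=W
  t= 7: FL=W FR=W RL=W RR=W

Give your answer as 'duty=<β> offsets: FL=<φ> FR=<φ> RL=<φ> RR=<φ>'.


duty=3 offsets: FL=7 FR=0 RL=7 RR=5

duty β = stance ticks per leg = 3
FL: stance ticks = 3; W→S at t=1 → φ=7
FR: stance ticks = 3; W→S at t=0 → φ=0
RL: stance ticks = 3; W→S at t=1 → φ=7
RR: stance ticks = 3; W→S at t=3 → φ=5


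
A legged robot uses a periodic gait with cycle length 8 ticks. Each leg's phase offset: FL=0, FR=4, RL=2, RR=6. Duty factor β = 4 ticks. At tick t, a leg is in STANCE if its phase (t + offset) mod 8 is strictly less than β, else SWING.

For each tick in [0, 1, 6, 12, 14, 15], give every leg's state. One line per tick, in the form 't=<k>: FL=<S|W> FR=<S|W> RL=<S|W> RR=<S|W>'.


t=0: FL=S FR=W RL=S RR=W
t=1: FL=S FR=W RL=S RR=W
t=6: FL=W FR=S RL=S RR=W
t=12: FL=W FR=S RL=W RR=S
t=14: FL=W FR=S RL=S RR=W
t=15: FL=W FR=S RL=S RR=W

t=0: phase=(0,4,2,6) vs β=4 → FL=S FR=W RL=S RR=W
t=1: phase=(1,5,3,7) vs β=4 → FL=S FR=W RL=S RR=W
t=6: phase=(6,2,0,4) vs β=4 → FL=W FR=S RL=S RR=W
t=12: phase=(4,0,6,2) vs β=4 → FL=W FR=S RL=W RR=S
t=14: phase=(6,2,0,4) vs β=4 → FL=W FR=S RL=S RR=W
t=15: phase=(7,3,1,5) vs β=4 → FL=W FR=S RL=S RR=W


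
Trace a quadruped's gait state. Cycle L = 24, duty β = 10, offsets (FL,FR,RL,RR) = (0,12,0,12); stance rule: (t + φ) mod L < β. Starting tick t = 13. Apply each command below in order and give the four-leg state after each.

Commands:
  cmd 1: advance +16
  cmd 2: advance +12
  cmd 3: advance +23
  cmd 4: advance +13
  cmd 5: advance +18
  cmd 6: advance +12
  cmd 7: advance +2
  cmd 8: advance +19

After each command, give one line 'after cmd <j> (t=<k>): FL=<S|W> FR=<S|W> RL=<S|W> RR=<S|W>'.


after cmd 1 (t=29): FL=S FR=W RL=S RR=W
after cmd 2 (t=41): FL=W FR=S RL=W RR=S
after cmd 3 (t=64): FL=W FR=S RL=W RR=S
after cmd 4 (t=77): FL=S FR=W RL=S RR=W
after cmd 5 (t=95): FL=W FR=W RL=W RR=W
after cmd 6 (t=107): FL=W FR=W RL=W RR=W
after cmd 7 (t=109): FL=W FR=S RL=W RR=S
after cmd 8 (t=128): FL=S FR=W RL=S RR=W

start t=13: FL=W FR=S RL=W RR=S
cmd 1: advance +16 → t=29, phase=(5,17,5,17) → FL=S FR=W RL=S RR=W
cmd 2: advance +12 → t=41, phase=(17,5,17,5) → FL=W FR=S RL=W RR=S
cmd 3: advance +23 → t=64, phase=(16,4,16,4) → FL=W FR=S RL=W RR=S
cmd 4: advance +13 → t=77, phase=(5,17,5,17) → FL=S FR=W RL=S RR=W
cmd 5: advance +18 → t=95, phase=(23,11,23,11) → FL=W FR=W RL=W RR=W
cmd 6: advance +12 → t=107, phase=(11,23,11,23) → FL=W FR=W RL=W RR=W
cmd 7: advance +2 → t=109, phase=(13,1,13,1) → FL=W FR=S RL=W RR=S
cmd 8: advance +19 → t=128, phase=(8,20,8,20) → FL=S FR=W RL=S RR=W


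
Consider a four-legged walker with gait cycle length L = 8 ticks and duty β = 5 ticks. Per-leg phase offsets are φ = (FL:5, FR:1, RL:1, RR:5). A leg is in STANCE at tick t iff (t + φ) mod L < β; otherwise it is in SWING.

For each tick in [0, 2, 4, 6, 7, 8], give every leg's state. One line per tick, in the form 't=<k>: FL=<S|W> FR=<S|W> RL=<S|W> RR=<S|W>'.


t=0: phase=(5,1,1,5) vs β=5 → FL=W FR=S RL=S RR=W
t=2: phase=(7,3,3,7) vs β=5 → FL=W FR=S RL=S RR=W
t=4: phase=(1,5,5,1) vs β=5 → FL=S FR=W RL=W RR=S
t=6: phase=(3,7,7,3) vs β=5 → FL=S FR=W RL=W RR=S
t=7: phase=(4,0,0,4) vs β=5 → FL=S FR=S RL=S RR=S
t=8: phase=(5,1,1,5) vs β=5 → FL=W FR=S RL=S RR=W

t=0: FL=W FR=S RL=S RR=W
t=2: FL=W FR=S RL=S RR=W
t=4: FL=S FR=W RL=W RR=S
t=6: FL=S FR=W RL=W RR=S
t=7: FL=S FR=S RL=S RR=S
t=8: FL=W FR=S RL=S RR=W


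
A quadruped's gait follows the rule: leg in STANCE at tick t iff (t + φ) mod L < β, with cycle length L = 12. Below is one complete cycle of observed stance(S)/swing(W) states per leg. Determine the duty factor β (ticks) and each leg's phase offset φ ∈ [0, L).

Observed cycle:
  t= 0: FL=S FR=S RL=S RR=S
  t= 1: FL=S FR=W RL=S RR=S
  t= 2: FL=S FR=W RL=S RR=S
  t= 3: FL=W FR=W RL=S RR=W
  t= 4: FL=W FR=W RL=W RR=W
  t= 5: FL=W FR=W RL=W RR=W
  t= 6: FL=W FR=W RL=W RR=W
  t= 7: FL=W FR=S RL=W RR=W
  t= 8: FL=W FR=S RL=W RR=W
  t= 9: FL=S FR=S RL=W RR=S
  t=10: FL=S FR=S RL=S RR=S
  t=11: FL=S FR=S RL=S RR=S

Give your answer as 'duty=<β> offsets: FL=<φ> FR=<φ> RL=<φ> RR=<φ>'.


duty β = stance ticks per leg = 6
FL: stance ticks = 6; W→S at t=9 → φ=3
FR: stance ticks = 6; W→S at t=7 → φ=5
RL: stance ticks = 6; W→S at t=10 → φ=2
RR: stance ticks = 6; W→S at t=9 → φ=3

duty=6 offsets: FL=3 FR=5 RL=2 RR=3


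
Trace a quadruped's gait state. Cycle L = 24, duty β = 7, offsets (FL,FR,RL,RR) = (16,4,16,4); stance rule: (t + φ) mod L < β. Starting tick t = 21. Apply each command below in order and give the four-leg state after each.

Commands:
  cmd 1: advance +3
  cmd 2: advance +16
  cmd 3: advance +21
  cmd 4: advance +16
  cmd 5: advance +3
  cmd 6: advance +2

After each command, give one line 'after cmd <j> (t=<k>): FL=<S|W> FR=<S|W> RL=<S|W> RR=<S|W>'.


after cmd 1 (t=24): FL=W FR=S RL=W RR=S
after cmd 2 (t=40): FL=W FR=W RL=W RR=W
after cmd 3 (t=61): FL=S FR=W RL=S RR=W
after cmd 4 (t=77): FL=W FR=W RL=W RR=W
after cmd 5 (t=80): FL=S FR=W RL=S RR=W
after cmd 6 (t=82): FL=S FR=W RL=S RR=W

start t=21: FL=W FR=S RL=W RR=S
cmd 1: advance +3 → t=24, phase=(16,4,16,4) → FL=W FR=S RL=W RR=S
cmd 2: advance +16 → t=40, phase=(8,20,8,20) → FL=W FR=W RL=W RR=W
cmd 3: advance +21 → t=61, phase=(5,17,5,17) → FL=S FR=W RL=S RR=W
cmd 4: advance +16 → t=77, phase=(21,9,21,9) → FL=W FR=W RL=W RR=W
cmd 5: advance +3 → t=80, phase=(0,12,0,12) → FL=S FR=W RL=S RR=W
cmd 6: advance +2 → t=82, phase=(2,14,2,14) → FL=S FR=W RL=S RR=W


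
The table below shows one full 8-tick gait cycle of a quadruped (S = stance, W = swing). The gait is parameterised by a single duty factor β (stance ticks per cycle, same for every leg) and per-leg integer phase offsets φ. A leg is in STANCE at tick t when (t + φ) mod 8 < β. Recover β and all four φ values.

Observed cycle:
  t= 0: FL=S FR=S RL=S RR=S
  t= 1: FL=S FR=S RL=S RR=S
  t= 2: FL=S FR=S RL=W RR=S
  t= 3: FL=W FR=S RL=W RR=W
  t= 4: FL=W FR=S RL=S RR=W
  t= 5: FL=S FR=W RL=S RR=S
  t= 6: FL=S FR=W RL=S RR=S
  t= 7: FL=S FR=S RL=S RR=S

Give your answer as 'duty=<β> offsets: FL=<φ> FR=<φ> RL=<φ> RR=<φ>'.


duty β = stance ticks per leg = 6
FL: stance ticks = 6; W→S at t=5 → φ=3
FR: stance ticks = 6; W→S at t=7 → φ=1
RL: stance ticks = 6; W→S at t=4 → φ=4
RR: stance ticks = 6; W→S at t=5 → φ=3

duty=6 offsets: FL=3 FR=1 RL=4 RR=3


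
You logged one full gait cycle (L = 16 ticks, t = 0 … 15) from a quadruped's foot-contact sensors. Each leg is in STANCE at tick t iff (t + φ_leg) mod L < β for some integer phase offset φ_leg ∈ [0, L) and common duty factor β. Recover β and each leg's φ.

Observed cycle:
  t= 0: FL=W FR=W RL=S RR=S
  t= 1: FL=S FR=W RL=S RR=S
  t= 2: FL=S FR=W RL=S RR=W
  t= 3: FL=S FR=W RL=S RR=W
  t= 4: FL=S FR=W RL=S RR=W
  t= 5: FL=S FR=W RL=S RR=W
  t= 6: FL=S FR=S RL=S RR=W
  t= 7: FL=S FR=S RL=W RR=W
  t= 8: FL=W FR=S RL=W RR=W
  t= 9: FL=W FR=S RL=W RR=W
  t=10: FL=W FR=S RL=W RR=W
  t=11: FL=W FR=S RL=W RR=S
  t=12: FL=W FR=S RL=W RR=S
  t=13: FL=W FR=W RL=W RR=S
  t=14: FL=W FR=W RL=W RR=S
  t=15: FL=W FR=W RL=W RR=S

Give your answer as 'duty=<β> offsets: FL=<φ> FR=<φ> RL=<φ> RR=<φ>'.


duty β = stance ticks per leg = 7
FL: stance ticks = 7; W→S at t=1 → φ=15
FR: stance ticks = 7; W→S at t=6 → φ=10
RL: stance ticks = 7; W→S at t=0 → φ=0
RR: stance ticks = 7; W→S at t=11 → φ=5

duty=7 offsets: FL=15 FR=10 RL=0 RR=5


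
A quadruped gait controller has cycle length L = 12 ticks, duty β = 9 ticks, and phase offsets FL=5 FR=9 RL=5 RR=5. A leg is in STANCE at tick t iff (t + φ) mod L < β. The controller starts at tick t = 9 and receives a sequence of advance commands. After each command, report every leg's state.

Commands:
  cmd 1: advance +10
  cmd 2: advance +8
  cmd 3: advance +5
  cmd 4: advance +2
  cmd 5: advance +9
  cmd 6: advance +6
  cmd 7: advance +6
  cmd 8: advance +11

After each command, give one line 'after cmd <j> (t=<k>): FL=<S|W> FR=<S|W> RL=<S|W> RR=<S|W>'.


after cmd 1 (t=19): FL=S FR=S RL=S RR=S
after cmd 2 (t=27): FL=S FR=S RL=S RR=S
after cmd 3 (t=32): FL=S FR=S RL=S RR=S
after cmd 4 (t=34): FL=S FR=S RL=S RR=S
after cmd 5 (t=43): FL=S FR=S RL=S RR=S
after cmd 6 (t=49): FL=S FR=W RL=S RR=S
after cmd 7 (t=55): FL=S FR=S RL=S RR=S
after cmd 8 (t=66): FL=W FR=S RL=W RR=W

start t=9: FL=S FR=S RL=S RR=S
cmd 1: advance +10 → t=19, phase=(0,4,0,0) → FL=S FR=S RL=S RR=S
cmd 2: advance +8 → t=27, phase=(8,0,8,8) → FL=S FR=S RL=S RR=S
cmd 3: advance +5 → t=32, phase=(1,5,1,1) → FL=S FR=S RL=S RR=S
cmd 4: advance +2 → t=34, phase=(3,7,3,3) → FL=S FR=S RL=S RR=S
cmd 5: advance +9 → t=43, phase=(0,4,0,0) → FL=S FR=S RL=S RR=S
cmd 6: advance +6 → t=49, phase=(6,10,6,6) → FL=S FR=W RL=S RR=S
cmd 7: advance +6 → t=55, phase=(0,4,0,0) → FL=S FR=S RL=S RR=S
cmd 8: advance +11 → t=66, phase=(11,3,11,11) → FL=W FR=S RL=W RR=W
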